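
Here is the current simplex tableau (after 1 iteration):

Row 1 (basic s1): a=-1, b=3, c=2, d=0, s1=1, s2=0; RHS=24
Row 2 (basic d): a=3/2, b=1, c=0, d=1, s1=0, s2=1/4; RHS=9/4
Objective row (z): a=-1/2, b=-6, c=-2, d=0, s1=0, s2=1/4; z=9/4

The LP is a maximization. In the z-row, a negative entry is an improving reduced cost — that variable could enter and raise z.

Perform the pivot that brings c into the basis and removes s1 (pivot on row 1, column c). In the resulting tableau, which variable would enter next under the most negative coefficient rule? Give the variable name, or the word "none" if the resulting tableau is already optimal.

Pivot element 2. New z-row = old z-row − (-2)·(row 1/2).
Updated z-row coefficients: a: -3/2, b: -3, c: 0, d: 0, s1: 1, s2: 1/4.
The most negative is -3 in column b, so b would enter next.

b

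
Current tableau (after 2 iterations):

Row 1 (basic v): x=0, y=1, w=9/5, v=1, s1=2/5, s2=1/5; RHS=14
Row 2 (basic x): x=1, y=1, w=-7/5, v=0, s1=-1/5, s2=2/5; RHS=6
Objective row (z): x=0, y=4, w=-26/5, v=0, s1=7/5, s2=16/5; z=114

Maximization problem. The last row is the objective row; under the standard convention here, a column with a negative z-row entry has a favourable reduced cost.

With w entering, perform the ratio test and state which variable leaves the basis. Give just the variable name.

v

Ratios: row 1 (v): 14/(9/5) = 70/9; row 2 (x): entry -7/5 ≤ 0, skip.
Minimum ratio 70/9 is in the v row, so v leaves.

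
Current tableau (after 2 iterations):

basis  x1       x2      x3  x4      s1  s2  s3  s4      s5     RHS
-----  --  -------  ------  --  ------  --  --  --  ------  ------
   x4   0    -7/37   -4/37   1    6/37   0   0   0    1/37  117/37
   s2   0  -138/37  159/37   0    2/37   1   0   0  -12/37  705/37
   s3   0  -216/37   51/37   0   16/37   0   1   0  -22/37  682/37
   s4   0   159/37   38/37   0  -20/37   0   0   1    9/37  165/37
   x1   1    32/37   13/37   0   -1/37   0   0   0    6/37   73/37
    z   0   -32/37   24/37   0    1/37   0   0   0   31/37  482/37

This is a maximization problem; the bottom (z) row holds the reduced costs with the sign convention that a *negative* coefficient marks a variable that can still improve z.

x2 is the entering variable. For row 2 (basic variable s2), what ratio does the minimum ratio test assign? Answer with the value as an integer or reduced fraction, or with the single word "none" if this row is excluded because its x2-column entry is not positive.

none

The x2 entry in row 2 is -138/37 ≤ 0, so this row gives no ratio.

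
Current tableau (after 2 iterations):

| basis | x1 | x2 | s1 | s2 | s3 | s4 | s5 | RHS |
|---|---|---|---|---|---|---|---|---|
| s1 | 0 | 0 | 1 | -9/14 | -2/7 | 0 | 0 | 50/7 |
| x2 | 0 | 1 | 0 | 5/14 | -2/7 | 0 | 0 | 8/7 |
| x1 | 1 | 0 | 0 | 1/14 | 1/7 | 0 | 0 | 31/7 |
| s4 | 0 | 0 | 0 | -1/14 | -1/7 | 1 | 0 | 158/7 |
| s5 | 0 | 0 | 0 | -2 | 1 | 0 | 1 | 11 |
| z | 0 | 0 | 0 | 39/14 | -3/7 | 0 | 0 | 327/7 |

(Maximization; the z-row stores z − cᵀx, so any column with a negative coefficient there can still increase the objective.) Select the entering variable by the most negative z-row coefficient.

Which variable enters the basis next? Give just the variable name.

Objective-row coefficients: x1: 0, x2: 0, s1: 0, s2: 39/14, s3: -3/7, s4: 0, s5: 0.
The most negative is -3/7 in column s3, so s3 enters.

s3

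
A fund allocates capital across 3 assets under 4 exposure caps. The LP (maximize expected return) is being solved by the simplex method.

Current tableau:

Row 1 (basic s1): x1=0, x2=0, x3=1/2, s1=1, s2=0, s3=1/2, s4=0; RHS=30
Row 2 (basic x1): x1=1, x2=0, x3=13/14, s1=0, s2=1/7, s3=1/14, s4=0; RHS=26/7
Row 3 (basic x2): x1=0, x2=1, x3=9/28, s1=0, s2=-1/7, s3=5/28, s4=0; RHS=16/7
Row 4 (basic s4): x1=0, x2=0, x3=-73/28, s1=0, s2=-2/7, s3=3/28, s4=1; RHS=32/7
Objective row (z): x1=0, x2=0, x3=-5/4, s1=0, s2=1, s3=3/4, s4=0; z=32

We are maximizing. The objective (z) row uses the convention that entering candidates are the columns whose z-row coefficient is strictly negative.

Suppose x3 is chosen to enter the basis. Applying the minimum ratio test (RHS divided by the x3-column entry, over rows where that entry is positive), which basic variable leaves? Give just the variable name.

Ratios: row 1 (s1): 30/(1/2) = 60; row 2 (x1): (26/7)/(13/14) = 4; row 3 (x2): (16/7)/(9/28) = 64/9; row 4 (s4): entry -73/28 ≤ 0, skip.
Minimum ratio 4 is in the x1 row, so x1 leaves.

x1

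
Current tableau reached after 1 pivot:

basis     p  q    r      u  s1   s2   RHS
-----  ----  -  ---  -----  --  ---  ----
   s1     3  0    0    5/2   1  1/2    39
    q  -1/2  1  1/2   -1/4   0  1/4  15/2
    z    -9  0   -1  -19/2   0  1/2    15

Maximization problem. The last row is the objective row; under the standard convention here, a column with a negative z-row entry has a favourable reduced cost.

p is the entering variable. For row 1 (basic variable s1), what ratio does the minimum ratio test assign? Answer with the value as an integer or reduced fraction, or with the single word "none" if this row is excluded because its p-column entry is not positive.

13

Ratio = RHS / (p entry) = 39 / 3 = 13.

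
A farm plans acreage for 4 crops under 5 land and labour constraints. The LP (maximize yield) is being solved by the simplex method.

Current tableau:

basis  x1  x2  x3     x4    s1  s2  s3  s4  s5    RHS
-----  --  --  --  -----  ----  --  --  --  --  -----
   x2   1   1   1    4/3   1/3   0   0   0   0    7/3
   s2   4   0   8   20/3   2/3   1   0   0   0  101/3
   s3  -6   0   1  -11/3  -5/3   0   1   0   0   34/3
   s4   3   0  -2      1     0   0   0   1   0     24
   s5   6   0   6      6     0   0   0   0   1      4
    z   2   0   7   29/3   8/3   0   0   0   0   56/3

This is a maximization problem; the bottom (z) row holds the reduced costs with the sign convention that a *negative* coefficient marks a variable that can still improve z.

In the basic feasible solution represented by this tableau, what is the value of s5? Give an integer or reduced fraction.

s5 is basic (row 5); its value is the RHS of that row: 4.

4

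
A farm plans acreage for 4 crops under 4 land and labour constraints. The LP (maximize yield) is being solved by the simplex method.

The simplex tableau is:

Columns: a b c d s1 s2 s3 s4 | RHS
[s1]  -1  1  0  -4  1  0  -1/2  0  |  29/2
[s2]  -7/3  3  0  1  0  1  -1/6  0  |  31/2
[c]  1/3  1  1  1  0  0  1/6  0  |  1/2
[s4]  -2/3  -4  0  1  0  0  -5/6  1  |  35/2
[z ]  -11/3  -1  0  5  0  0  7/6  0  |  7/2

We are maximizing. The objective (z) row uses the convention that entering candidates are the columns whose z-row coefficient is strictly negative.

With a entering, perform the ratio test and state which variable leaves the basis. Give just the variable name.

Ratios: row 1 (s1): entry -1 ≤ 0, skip; row 2 (s2): entry -7/3 ≤ 0, skip; row 3 (c): (1/2)/(1/3) = 3/2; row 4 (s4): entry -2/3 ≤ 0, skip.
Minimum ratio 3/2 is in the c row, so c leaves.

c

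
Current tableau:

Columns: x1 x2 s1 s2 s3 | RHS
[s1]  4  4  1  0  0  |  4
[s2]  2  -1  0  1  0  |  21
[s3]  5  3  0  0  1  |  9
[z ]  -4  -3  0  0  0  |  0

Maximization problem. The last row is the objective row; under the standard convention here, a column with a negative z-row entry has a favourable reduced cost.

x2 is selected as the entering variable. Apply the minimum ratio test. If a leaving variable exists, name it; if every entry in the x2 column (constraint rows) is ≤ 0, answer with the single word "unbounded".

Ratios: row 1 (s1): 4/4 = 1; row 2 (s2): entry -1 ≤ 0, skip; row 3 (s3): 9/3 = 3.
Minimum ratio is in the s1 row, so s1 leaves.

s1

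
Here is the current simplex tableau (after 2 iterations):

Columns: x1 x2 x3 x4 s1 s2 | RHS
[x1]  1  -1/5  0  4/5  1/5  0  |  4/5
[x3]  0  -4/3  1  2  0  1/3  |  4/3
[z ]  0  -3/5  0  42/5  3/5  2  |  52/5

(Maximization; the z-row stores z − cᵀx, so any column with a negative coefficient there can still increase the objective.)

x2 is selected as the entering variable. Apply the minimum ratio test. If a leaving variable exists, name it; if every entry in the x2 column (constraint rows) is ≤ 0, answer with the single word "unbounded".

x2-column entries: row 1: -1/5, row 2: -4/3. All ≤ 0, so x2 can increase without bound; the LP is unbounded in this direction.

unbounded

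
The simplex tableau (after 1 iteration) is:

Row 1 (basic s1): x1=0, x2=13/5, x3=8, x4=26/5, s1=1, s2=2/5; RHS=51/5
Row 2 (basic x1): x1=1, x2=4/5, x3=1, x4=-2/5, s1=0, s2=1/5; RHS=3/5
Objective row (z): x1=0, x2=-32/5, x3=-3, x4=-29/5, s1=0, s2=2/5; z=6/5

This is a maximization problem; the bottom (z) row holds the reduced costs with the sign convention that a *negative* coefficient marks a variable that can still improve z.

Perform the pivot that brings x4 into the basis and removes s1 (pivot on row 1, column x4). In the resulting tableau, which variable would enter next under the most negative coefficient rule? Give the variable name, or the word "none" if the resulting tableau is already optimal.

Pivot element 26/5. New z-row = old z-row − (-29/5)·(row 1/(26/5)).
Updated z-row coefficients: x1: 0, x2: -7/2, x3: 77/13, x4: 0, s1: 29/26, s2: 11/13.
The most negative is -7/2 in column x2, so x2 would enter next.

x2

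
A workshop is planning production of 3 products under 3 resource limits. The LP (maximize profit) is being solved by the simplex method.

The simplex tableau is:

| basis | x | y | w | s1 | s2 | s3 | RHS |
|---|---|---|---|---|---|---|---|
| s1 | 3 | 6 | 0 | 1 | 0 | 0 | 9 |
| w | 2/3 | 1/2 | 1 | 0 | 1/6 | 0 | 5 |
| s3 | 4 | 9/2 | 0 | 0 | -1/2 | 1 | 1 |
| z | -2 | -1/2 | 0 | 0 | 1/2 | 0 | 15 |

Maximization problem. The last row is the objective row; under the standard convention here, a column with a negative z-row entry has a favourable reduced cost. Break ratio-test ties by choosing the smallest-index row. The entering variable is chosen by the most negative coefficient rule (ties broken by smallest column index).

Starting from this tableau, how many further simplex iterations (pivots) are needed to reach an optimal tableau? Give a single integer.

1

pivot: x in, s3 out → z = 31/2
No improving column remains; optimal.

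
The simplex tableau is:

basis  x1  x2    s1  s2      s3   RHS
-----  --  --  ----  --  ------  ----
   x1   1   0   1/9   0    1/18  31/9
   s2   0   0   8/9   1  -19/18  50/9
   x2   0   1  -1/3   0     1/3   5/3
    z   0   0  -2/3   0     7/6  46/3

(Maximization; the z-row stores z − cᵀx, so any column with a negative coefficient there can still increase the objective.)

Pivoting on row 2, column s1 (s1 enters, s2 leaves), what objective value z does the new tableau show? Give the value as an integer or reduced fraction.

Minimum ratio for s1: (50/9)/(8/9) = 25/4.
z changes by −(z-row coeff of s1)·ratio = −(-2/3)·(25/4) = 25/6.
New z = 46/3 + (25/6) = 39/2.

39/2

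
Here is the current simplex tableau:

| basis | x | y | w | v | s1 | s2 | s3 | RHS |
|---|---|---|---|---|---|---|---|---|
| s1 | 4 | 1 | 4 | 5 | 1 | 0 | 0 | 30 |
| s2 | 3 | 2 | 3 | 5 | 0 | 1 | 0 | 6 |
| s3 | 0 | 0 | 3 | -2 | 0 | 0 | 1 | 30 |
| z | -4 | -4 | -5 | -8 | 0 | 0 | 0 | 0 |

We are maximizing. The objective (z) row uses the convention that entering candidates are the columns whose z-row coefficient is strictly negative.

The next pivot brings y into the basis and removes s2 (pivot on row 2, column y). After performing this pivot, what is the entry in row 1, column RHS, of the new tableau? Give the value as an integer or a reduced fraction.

Pivot element is row 2, column y: 2.
Normalize row 2: new (row 2, RHS) = 6/2 = 3.
row 1 ← row 1 − 1·(new row 2): 30 − 1·3 = 27.

27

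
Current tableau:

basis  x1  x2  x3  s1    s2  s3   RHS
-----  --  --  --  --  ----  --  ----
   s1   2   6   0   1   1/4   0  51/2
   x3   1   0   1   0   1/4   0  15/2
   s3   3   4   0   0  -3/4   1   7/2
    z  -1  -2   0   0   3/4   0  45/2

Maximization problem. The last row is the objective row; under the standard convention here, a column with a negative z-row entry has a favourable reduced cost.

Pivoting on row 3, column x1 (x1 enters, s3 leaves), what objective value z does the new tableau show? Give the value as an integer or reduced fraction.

71/3

Minimum ratio for x1: (7/2)/3 = 7/6.
z changes by −(z-row coeff of x1)·ratio = −(-1)·(7/6) = 7/6.
New z = 45/2 + (7/6) = 71/3.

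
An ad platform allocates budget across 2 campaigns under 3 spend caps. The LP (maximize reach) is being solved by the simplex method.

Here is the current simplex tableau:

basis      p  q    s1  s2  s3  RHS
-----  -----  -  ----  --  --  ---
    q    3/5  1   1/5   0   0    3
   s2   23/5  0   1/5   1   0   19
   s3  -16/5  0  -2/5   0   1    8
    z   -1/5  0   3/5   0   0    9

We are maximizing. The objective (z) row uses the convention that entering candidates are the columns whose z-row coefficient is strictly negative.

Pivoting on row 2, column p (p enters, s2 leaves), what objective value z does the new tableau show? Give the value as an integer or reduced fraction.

Minimum ratio for p: 19/(23/5) = 95/23.
z changes by −(z-row coeff of p)·ratio = −(-1/5)·(95/23) = 19/23.
New z = 9 + (19/23) = 226/23.

226/23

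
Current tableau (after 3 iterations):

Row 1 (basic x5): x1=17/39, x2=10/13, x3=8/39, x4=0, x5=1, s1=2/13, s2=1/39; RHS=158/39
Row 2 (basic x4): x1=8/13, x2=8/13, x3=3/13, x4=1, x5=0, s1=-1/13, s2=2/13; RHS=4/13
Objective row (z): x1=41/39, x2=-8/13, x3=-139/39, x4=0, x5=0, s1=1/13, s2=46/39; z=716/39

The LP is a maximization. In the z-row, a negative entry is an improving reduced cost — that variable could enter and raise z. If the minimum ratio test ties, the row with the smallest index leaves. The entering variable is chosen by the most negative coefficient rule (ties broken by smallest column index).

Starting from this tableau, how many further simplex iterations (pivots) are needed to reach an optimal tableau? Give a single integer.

pivot: x3 in, x4 out → z = 208/9
pivot: s1 in, x5 out → z = 42
No improving column remains; optimal.

2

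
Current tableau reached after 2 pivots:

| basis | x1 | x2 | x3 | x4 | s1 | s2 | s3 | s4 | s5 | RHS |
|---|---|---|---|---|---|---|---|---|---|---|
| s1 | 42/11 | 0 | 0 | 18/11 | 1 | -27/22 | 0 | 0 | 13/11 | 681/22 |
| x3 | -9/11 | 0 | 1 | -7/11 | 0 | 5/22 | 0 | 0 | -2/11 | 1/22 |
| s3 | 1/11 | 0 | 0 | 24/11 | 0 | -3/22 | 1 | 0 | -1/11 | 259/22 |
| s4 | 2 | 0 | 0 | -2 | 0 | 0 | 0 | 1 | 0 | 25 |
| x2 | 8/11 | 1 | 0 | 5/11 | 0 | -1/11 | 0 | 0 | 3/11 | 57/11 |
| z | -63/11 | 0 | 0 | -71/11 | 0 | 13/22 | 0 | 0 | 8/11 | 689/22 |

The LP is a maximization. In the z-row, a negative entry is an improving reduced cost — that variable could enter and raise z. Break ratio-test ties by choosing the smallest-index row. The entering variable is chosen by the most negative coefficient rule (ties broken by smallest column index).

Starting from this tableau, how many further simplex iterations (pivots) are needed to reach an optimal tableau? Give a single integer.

3

pivot: x4 in, s3 out → z = 3175/48
pivot: x1 in, x2 out → z = 1482/17
pivot: s2 in, x3 out → z = 207/2
No improving column remains; optimal.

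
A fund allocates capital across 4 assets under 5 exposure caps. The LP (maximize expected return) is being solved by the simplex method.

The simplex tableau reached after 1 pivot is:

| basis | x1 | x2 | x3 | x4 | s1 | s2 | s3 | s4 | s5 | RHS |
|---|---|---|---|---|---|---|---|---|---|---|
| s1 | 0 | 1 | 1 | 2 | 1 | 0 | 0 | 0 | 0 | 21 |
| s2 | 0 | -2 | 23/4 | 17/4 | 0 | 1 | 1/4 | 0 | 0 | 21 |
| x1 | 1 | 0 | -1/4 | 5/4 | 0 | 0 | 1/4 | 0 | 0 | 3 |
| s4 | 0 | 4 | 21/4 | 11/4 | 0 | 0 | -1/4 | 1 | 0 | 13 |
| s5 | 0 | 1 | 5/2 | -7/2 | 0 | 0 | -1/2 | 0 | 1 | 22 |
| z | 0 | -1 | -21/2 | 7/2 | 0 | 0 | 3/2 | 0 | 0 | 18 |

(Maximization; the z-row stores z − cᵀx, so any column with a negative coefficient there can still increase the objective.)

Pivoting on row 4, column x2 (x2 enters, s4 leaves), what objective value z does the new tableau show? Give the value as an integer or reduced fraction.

85/4

Minimum ratio for x2: 13/4 = 13/4.
z changes by −(z-row coeff of x2)·ratio = −(-1)·(13/4) = 13/4.
New z = 18 + (13/4) = 85/4.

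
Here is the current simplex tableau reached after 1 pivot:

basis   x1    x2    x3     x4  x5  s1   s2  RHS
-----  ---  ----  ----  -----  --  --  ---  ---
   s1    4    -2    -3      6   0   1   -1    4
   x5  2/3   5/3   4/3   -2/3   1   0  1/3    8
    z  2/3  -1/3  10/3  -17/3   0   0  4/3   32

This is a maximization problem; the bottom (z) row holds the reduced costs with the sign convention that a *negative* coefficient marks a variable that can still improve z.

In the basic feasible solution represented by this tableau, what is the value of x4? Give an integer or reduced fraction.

0

x4 is nonbasic (not in the basis column), so its value in the current BFS is 0.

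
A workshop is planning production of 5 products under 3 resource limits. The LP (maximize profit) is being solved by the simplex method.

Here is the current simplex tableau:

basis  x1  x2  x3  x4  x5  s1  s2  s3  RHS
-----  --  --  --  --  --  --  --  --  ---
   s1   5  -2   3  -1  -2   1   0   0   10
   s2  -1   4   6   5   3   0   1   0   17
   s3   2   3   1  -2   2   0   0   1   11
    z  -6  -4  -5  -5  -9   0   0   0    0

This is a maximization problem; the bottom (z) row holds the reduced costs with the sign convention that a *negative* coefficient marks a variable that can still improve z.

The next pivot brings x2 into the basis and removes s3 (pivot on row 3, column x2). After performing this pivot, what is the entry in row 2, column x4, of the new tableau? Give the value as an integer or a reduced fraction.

Pivot element is row 3, column x2: 3.
Normalize row 3: new (row 3, x4) = (-2)/3 = -2/3.
row 2 ← row 2 − 4·(new row 3): 5 − 4·(-2/3) = 23/3.

23/3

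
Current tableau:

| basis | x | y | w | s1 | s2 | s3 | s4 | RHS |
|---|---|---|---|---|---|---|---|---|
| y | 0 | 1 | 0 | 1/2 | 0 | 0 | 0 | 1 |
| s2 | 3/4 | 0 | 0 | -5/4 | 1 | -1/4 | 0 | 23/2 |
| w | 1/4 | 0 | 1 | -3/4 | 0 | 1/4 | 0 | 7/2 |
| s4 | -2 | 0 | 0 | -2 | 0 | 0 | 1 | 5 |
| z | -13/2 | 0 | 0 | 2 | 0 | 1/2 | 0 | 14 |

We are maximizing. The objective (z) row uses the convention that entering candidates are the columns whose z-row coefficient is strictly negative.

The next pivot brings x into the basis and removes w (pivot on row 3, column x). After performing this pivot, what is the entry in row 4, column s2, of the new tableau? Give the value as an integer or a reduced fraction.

0

Pivot element is row 3, column x: 1/4.
Normalize row 3: new (row 3, s2) = 0/(1/4) = 0.
row 4 ← row 4 − (-2)·(new row 3): 0 − (-2)·0 = 0.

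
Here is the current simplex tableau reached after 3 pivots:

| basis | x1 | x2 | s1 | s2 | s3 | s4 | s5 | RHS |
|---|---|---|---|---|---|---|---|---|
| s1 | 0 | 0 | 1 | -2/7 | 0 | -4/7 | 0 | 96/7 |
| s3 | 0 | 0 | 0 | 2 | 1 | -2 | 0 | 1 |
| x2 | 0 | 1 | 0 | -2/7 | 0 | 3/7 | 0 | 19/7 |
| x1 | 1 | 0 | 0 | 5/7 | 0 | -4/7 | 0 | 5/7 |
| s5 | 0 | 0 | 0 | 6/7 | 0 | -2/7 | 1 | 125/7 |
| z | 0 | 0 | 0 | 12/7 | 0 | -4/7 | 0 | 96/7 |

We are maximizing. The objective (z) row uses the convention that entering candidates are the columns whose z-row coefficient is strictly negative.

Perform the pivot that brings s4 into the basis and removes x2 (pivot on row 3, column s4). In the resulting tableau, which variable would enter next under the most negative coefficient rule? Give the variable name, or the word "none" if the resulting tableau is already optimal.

Pivot element 3/7. New z-row = old z-row − (-4/7)·(row 3/(3/7)).
Updated z-row coefficients: x1: 0, x2: 4/3, s1: 0, s2: 4/3, s3: 0, s4: 0, s5: 0.
No coefficient is strictly negative; the tableau after this pivot is optimal.

none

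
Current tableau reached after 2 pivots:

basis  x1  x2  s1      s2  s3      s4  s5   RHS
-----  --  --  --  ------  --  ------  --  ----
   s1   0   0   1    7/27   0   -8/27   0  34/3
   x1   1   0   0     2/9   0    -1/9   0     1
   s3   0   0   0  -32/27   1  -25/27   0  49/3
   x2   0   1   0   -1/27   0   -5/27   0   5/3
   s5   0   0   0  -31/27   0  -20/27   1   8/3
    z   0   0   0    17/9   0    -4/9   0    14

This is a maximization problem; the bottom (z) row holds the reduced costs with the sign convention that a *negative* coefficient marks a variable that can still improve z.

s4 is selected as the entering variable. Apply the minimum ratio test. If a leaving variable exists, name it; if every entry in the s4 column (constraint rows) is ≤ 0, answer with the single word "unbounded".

unbounded

s4-column entries: row 1: -8/27, row 2: -1/9, row 3: -25/27, row 4: -5/27, row 5: -20/27. All ≤ 0, so s4 can increase without bound; the LP is unbounded in this direction.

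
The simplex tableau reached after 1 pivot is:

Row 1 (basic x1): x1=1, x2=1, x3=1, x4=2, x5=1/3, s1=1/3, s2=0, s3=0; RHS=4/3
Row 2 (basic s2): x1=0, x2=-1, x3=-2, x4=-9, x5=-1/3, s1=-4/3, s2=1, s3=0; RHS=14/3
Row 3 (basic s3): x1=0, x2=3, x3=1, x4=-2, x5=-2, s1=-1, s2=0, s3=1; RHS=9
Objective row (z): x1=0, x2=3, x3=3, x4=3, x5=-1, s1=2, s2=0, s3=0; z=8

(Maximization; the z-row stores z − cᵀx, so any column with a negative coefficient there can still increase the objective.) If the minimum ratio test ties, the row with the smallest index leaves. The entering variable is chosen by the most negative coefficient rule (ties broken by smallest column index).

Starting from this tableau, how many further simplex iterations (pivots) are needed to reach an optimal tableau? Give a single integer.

1

pivot: x5 in, x1 out → z = 12
No improving column remains; optimal.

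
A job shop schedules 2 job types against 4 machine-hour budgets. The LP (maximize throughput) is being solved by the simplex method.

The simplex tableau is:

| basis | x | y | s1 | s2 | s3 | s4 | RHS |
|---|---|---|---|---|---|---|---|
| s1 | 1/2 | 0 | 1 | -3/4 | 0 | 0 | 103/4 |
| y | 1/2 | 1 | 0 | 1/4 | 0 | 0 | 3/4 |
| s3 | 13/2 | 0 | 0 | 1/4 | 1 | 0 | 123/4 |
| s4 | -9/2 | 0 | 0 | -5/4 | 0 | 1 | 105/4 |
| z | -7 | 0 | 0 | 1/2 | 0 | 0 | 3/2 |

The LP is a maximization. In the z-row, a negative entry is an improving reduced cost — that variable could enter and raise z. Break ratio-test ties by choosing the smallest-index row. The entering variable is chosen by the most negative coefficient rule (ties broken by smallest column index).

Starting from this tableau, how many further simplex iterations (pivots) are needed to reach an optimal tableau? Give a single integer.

pivot: x in, y out → z = 12
No improving column remains; optimal.

1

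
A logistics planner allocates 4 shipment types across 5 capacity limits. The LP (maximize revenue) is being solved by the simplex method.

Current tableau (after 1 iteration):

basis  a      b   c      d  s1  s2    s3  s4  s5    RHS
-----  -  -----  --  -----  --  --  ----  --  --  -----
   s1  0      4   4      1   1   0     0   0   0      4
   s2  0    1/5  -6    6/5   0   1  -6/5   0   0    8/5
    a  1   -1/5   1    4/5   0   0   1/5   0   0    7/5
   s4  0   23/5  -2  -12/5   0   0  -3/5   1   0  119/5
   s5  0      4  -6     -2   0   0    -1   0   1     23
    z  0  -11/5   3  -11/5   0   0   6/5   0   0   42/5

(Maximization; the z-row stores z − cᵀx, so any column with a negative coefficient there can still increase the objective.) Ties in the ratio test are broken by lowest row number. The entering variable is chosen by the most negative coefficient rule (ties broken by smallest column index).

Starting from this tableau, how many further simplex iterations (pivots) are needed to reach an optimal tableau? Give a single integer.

3

pivot: b in, s1 out → z = 53/5
pivot: d in, s2 out → z = 290/23
pivot: c in, a out → z = 1725/133
No improving column remains; optimal.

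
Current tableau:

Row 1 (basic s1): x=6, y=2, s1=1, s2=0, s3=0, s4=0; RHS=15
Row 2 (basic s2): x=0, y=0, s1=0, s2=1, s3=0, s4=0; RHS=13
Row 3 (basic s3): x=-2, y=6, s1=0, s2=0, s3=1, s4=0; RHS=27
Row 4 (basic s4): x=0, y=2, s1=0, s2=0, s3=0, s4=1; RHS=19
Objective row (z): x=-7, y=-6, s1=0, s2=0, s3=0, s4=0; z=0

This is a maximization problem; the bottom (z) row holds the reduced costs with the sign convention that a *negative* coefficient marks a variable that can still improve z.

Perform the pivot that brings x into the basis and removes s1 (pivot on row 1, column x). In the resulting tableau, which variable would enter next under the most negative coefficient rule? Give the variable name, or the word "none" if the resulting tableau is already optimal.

y

Pivot element 6. New z-row = old z-row − (-7)·(row 1/6).
Updated z-row coefficients: x: 0, y: -11/3, s1: 7/6, s2: 0, s3: 0, s4: 0.
The most negative is -11/3 in column y, so y would enter next.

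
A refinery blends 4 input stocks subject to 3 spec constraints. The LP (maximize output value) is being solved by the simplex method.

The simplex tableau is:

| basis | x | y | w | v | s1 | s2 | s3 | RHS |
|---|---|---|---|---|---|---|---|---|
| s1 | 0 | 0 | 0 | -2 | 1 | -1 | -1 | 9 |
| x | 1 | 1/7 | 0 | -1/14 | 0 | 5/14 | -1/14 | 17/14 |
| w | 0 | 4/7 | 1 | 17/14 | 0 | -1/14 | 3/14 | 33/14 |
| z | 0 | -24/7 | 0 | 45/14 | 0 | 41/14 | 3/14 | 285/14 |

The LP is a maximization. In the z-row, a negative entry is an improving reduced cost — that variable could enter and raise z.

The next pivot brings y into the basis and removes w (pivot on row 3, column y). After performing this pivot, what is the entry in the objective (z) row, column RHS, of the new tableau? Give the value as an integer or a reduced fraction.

Pivot element is row 3, column y: 4/7.
Normalize row 3: new (row 3, RHS) = (33/14)/(4/7) = 33/8.
z-row ← z-row − (-24/7)·(new row 3): 285/14 − (-24/7)·(33/8) = 69/2.

69/2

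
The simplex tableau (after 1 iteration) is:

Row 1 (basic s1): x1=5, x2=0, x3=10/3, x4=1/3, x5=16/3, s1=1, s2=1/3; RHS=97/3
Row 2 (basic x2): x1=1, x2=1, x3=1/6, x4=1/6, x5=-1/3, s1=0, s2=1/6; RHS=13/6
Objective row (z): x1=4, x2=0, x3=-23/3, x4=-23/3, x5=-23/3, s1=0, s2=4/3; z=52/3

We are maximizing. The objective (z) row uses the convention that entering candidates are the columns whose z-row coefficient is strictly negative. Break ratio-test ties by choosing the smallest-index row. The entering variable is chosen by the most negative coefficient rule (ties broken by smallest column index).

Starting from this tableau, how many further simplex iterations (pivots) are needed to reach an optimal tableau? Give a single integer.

pivot: x3 in, s1 out → z = 917/10
pivot: x4 in, x2 out → z = 117
pivot: x5 in, x3 out → z = 673/3
No improving column remains; optimal.

3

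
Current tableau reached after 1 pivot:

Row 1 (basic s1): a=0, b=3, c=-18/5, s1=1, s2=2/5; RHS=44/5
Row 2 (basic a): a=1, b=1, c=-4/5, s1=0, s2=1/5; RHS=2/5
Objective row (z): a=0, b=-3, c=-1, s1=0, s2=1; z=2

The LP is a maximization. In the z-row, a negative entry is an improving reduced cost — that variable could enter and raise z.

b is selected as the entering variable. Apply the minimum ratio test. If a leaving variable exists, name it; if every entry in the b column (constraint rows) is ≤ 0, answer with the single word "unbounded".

a

Ratios: row 1 (s1): (44/5)/3 = 44/15; row 2 (a): (2/5)/1 = 2/5.
Minimum ratio is in the a row, so a leaves.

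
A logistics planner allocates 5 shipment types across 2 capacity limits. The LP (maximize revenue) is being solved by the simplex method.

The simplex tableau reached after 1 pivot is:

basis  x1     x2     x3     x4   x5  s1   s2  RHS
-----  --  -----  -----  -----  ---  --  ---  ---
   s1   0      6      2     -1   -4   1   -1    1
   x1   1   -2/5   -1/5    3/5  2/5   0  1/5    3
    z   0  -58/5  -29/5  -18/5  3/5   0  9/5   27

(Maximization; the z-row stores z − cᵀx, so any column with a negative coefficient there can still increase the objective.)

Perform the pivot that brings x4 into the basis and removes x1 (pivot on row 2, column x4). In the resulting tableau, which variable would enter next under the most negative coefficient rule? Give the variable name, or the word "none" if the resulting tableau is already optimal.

Pivot element 3/5. New z-row = old z-row − (-18/5)·(row 2/(3/5)).
Updated z-row coefficients: x1: 6, x2: -14, x3: -7, x4: 0, x5: 3, s1: 0, s2: 3.
The most negative is -14 in column x2, so x2 would enter next.

x2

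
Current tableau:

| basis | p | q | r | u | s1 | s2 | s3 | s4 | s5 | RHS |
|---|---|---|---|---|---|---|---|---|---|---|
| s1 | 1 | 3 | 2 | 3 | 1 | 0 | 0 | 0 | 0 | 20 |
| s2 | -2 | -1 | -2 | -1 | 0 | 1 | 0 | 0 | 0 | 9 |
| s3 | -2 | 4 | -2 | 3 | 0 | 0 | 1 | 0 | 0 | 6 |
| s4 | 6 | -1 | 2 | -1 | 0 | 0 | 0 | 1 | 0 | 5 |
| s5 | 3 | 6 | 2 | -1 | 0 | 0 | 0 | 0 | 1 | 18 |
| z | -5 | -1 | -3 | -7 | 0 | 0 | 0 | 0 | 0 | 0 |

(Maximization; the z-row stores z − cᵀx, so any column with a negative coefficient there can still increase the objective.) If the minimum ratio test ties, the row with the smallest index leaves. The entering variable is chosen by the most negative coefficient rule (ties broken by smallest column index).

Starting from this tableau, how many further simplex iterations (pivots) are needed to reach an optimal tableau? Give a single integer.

pivot: u in, s3 out → z = 14
pivot: p in, s4 out → z = 427/16
pivot: r in, s1 out → z = 2233/52
No improving column remains; optimal.

3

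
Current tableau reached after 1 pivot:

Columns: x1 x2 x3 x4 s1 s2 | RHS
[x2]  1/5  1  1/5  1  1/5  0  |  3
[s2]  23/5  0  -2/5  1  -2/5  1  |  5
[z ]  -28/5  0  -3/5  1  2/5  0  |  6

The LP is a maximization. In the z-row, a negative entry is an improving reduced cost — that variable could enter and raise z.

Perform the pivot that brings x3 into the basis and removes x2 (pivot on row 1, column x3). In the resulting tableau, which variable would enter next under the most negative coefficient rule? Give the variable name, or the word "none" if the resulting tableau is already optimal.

x1

Pivot element 1/5. New z-row = old z-row − (-3/5)·(row 1/(1/5)).
Updated z-row coefficients: x1: -5, x2: 3, x3: 0, x4: 4, s1: 1, s2: 0.
The most negative is -5 in column x1, so x1 would enter next.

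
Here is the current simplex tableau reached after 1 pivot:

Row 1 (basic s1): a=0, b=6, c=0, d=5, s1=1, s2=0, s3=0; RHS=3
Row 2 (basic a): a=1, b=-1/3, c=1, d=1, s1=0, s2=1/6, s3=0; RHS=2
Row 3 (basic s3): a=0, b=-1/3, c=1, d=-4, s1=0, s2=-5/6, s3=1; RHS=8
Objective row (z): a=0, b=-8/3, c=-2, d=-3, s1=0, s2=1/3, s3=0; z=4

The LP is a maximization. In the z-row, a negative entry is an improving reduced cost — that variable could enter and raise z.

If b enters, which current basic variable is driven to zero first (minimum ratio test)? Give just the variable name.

Ratios: row 1 (s1): 3/6 = 1/2; row 2 (a): entry -1/3 ≤ 0, skip; row 3 (s3): entry -1/3 ≤ 0, skip.
Minimum ratio 1/2 is in the s1 row, so s1 leaves.

s1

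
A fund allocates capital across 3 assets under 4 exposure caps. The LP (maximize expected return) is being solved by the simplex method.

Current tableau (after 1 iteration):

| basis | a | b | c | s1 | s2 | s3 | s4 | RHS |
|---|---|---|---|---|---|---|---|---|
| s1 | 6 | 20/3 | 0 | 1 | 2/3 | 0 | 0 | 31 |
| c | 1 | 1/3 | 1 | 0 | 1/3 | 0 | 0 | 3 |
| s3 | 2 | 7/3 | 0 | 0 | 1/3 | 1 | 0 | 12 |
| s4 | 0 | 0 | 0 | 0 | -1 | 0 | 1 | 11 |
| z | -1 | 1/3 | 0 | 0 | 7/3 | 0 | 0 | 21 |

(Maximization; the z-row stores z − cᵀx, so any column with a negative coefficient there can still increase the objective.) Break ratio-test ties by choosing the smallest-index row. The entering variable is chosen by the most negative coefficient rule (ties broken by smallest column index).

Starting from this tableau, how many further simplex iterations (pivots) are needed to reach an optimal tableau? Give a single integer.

pivot: a in, c out → z = 24
No improving column remains; optimal.

1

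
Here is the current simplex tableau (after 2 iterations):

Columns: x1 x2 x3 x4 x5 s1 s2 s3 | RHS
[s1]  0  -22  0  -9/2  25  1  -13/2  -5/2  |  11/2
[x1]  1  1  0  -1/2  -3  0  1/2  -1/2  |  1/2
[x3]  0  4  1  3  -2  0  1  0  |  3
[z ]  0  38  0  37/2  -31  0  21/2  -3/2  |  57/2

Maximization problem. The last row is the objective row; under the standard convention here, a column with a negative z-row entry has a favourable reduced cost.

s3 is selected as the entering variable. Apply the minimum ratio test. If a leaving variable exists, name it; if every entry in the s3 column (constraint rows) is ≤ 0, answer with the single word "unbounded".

s3-column entries: row 1: -5/2, row 2: -1/2, row 3: 0. All ≤ 0, so s3 can increase without bound; the LP is unbounded in this direction.

unbounded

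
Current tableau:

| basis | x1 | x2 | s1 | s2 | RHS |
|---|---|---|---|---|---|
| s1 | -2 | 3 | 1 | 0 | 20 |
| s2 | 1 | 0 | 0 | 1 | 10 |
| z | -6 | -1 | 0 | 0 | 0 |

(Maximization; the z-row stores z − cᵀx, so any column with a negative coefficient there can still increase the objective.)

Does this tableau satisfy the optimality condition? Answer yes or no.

no

Column x1 has objective-row coefficient -6, which is negative; an improving pivot exists, so not yet optimal.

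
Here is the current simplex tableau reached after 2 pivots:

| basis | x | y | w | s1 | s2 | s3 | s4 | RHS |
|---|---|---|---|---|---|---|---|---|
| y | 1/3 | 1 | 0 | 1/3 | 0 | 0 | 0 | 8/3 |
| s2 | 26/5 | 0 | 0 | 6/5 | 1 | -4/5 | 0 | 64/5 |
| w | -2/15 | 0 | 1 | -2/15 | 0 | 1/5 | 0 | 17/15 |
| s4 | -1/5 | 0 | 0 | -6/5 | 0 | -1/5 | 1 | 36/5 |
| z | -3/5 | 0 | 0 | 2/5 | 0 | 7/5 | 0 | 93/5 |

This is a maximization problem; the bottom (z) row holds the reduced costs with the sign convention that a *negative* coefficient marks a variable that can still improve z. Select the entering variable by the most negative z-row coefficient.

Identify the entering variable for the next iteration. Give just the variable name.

x

Objective-row coefficients: x: -3/5, y: 0, w: 0, s1: 2/5, s2: 0, s3: 7/5, s4: 0.
The most negative is -3/5 in column x, so x enters.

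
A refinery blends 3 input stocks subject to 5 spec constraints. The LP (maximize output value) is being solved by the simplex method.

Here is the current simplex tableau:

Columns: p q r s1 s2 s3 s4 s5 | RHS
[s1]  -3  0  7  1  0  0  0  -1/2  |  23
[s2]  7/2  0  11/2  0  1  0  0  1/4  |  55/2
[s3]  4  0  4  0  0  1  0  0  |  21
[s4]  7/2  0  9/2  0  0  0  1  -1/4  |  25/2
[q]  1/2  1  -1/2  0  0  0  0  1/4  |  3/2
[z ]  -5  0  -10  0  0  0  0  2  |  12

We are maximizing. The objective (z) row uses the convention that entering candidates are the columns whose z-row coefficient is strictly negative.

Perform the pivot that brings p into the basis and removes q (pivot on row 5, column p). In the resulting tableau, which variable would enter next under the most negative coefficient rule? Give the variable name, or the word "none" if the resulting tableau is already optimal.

r

Pivot element 1/2. New z-row = old z-row − (-5)·(row 5/(1/2)).
Updated z-row coefficients: p: 0, q: 10, r: -15, s1: 0, s2: 0, s3: 0, s4: 0, s5: 9/2.
The most negative is -15 in column r, so r would enter next.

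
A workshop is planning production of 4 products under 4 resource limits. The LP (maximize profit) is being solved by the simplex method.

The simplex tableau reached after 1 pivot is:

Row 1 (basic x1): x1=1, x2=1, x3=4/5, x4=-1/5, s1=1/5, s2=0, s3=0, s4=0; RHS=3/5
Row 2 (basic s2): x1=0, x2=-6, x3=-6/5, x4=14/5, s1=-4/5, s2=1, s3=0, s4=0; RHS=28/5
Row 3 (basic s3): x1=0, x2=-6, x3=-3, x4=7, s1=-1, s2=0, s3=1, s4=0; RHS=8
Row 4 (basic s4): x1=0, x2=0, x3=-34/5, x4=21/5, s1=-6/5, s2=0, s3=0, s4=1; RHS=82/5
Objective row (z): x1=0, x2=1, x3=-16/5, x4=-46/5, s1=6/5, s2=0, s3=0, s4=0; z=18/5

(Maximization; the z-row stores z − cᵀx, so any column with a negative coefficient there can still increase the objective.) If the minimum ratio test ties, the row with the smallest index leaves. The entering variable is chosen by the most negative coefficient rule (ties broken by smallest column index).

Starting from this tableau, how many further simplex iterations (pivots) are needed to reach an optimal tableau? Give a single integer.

2

pivot: x4 in, s3 out → z = 494/35
pivot: x3 in, x1 out → z = 112/5
No improving column remains; optimal.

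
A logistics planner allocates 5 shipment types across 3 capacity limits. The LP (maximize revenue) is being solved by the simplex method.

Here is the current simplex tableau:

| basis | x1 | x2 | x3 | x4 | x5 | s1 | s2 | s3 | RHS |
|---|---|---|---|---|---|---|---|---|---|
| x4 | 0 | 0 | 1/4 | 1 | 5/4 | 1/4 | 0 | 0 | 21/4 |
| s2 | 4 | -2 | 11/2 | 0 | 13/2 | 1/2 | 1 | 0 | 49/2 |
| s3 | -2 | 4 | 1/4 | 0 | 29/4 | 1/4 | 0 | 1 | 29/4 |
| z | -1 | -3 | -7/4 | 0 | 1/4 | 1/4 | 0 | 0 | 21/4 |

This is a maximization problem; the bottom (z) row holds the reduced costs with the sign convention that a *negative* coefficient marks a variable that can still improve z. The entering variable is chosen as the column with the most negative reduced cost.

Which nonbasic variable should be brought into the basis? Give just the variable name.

x2

Objective-row coefficients: x1: -1, x2: -3, x3: -7/4, x4: 0, x5: 1/4, s1: 1/4, s2: 0, s3: 0.
The most negative is -3 in column x2, so x2 enters.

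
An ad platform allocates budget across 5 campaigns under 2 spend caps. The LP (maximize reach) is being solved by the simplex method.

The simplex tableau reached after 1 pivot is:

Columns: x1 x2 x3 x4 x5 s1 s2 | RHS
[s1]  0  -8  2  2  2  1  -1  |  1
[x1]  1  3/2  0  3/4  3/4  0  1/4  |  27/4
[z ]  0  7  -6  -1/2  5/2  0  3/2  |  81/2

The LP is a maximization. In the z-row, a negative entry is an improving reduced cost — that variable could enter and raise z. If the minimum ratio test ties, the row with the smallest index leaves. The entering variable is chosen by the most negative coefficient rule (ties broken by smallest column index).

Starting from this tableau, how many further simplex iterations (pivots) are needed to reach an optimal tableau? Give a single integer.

pivot: x3 in, s1 out → z = 87/2
pivot: x2 in, x1 out → z = 120
No improving column remains; optimal.

2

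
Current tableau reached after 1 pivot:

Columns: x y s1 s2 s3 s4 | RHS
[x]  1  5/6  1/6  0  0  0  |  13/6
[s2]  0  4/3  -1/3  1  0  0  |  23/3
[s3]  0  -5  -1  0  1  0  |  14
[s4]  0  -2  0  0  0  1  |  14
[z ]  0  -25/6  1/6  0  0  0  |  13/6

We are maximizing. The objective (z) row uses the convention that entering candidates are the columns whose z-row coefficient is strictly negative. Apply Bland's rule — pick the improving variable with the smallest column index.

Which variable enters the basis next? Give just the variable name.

Objective-row coefficients: x: 0, y: -25/6, s1: 1/6, s2: 0, s3: 0, s4: 0.
Improving columns: y. Bland's rule picks the smallest column index → y.

y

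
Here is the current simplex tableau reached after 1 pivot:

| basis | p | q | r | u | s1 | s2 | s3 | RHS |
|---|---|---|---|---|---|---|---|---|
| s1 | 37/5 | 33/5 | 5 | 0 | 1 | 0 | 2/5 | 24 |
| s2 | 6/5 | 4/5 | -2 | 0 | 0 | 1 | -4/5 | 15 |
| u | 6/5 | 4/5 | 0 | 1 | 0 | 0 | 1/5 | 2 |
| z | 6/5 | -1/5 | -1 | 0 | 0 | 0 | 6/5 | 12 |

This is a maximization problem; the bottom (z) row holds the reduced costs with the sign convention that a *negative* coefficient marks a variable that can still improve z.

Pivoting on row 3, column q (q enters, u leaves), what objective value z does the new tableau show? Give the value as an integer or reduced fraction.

25/2

Minimum ratio for q: 2/(4/5) = 5/2.
z changes by −(z-row coeff of q)·ratio = −(-1/5)·(5/2) = 1/2.
New z = 12 + (1/2) = 25/2.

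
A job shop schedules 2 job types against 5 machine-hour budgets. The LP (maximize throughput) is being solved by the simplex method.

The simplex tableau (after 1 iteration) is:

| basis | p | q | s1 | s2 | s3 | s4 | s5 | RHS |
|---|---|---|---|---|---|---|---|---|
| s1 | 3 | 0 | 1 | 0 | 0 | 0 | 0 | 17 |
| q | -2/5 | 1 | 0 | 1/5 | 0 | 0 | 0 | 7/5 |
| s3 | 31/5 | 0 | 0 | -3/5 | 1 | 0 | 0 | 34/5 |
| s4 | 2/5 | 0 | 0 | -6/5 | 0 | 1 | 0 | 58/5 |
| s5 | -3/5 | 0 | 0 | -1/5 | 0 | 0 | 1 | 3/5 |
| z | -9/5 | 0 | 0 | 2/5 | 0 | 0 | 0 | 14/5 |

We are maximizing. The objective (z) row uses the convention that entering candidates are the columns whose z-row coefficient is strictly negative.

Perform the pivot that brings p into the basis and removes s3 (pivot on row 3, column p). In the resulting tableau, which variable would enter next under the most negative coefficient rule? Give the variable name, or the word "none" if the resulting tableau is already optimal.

none

Pivot element 31/5. New z-row = old z-row − (-9/5)·(row 3/(31/5)).
Updated z-row coefficients: p: 0, q: 0, s1: 0, s2: 7/31, s3: 9/31, s4: 0, s5: 0.
No coefficient is strictly negative; the tableau after this pivot is optimal.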